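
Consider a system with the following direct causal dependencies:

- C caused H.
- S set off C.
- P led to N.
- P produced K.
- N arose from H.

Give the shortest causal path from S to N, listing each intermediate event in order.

S → C
C → H
H → N
Length: 3 steps.

S → C → H → N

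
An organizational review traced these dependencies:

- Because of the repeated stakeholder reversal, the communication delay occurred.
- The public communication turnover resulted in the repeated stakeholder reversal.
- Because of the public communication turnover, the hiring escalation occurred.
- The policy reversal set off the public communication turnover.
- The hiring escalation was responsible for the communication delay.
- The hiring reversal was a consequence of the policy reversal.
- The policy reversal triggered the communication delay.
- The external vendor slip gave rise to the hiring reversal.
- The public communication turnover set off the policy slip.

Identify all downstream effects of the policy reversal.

Direct effects: the public communication turnover, the hiring reversal, the communication delay.
2 steps out: the policy slip, the hiring escalation, the repeated stakeholder reversal.
Not reachable from it: the external vendor slip.

the communication delay, the hiring escalation, the hiring reversal, the policy slip, the public communication turnover, the repeated stakeholder reversal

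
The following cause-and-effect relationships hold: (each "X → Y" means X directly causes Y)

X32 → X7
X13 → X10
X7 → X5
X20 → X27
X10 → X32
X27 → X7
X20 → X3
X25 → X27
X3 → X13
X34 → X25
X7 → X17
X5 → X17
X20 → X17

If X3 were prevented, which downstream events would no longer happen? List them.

X10, X13, X32

Downstream of X3: X13, X10, X32, X7, X5, X17.
Of those, still caused via another path: X7, X5, X17.
The remainder have no surviving cause.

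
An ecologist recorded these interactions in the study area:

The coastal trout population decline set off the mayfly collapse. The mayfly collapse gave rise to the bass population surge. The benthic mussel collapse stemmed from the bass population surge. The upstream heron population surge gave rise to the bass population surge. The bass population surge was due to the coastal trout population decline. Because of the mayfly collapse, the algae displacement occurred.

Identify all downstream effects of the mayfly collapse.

the algae displacement, the bass population surge, the benthic mussel collapse

Direct effects: the bass population surge, the algae displacement.
2 steps out: the benthic mussel collapse.
Not reachable from it: the coastal trout population decline, the upstream heron population surge.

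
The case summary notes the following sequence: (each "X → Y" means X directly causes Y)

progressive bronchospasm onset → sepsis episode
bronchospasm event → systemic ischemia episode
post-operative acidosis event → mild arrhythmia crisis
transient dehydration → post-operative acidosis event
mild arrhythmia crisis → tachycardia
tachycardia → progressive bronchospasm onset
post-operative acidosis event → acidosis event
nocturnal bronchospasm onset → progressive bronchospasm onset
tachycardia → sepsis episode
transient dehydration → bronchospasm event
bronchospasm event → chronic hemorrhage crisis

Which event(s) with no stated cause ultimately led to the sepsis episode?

the nocturnal bronchospasm onset, the transient dehydration

Tracing upstream from the sepsis episode: the sepsis episode ← the tachycardia ← the mild arrhythmia crisis ← the post-operative acidosis event ← the transient dehydration.
A separate upstream branch: the sepsis episode ← the progressive bronchospasm onset ← the nocturnal bronchospasm onset.
Each of those chain origins has no stated cause.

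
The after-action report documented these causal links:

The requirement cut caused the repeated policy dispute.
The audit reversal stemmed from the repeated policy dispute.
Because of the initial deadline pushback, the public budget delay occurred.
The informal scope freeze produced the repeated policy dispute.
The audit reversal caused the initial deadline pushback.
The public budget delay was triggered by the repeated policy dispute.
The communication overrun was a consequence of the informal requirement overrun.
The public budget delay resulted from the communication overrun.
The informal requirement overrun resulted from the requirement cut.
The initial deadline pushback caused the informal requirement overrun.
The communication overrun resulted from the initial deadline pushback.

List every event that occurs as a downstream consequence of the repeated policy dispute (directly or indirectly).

Direct effects: the audit reversal, the public budget delay.
2 steps out: the initial deadline pushback.
3 steps out: the informal requirement overrun, the communication overrun.
Not reachable from it: the requirement cut, the informal scope freeze.

the audit reversal, the communication overrun, the informal requirement overrun, the initial deadline pushback, the public budget delay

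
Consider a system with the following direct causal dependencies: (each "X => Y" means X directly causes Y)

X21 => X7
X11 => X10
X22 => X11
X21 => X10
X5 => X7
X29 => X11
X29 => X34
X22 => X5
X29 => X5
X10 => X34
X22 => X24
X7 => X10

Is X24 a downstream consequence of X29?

X29 leads to X11, X5, X7, X10, X34; X24 is not among them.

No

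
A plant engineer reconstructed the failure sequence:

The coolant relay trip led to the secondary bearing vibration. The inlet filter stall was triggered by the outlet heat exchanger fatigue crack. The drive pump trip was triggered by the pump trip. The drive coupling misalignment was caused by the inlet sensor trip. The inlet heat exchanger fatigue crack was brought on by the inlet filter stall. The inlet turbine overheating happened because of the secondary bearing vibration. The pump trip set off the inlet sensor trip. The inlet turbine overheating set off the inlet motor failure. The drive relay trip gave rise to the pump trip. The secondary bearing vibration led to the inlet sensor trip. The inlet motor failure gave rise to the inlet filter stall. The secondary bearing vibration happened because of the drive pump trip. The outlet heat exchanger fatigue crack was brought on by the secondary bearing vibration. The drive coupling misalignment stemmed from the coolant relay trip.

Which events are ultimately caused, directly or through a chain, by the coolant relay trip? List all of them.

the drive coupling misalignment, the inlet filter stall, the inlet heat exchanger fatigue crack, the inlet motor failure, the inlet sensor trip, the inlet turbine overheating, the outlet heat exchanger fatigue crack, the secondary bearing vibration

Direct effects: the secondary bearing vibration, the drive coupling misalignment.
2 steps out: the inlet sensor trip, the inlet turbine overheating, the outlet heat exchanger fatigue crack.
3 steps out: the inlet motor failure, the inlet filter stall.
4 steps out: the inlet heat exchanger fatigue crack.
Not reachable from it: the drive relay trip, the pump trip, the drive pump trip.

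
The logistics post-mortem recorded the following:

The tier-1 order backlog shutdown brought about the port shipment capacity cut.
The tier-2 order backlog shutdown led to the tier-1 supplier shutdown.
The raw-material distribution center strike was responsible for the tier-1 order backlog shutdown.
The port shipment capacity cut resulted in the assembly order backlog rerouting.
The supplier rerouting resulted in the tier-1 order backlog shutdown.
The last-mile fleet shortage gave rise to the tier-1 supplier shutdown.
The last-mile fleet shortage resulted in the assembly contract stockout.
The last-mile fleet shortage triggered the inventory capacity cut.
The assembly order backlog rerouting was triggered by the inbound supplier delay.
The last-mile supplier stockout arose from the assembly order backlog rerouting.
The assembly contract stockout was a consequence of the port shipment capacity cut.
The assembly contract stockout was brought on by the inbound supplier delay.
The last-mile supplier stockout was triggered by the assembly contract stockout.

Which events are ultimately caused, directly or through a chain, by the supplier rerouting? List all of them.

the assembly contract stockout, the assembly order backlog rerouting, the last-mile supplier stockout, the port shipment capacity cut, the tier-1 order backlog shutdown

Direct effects: the tier-1 order backlog shutdown.
2 steps out: the port shipment capacity cut.
3 steps out: the assembly order backlog rerouting, the assembly contract stockout.
4 steps out: the last-mile supplier stockout.
Not reachable from it: the last-mile fleet shortage, the tier-2 order backlog shutdown, the raw-material distribution center strike, the inventory capacity cut, the tier-1 supplier shutdown, the inbound supplier delay.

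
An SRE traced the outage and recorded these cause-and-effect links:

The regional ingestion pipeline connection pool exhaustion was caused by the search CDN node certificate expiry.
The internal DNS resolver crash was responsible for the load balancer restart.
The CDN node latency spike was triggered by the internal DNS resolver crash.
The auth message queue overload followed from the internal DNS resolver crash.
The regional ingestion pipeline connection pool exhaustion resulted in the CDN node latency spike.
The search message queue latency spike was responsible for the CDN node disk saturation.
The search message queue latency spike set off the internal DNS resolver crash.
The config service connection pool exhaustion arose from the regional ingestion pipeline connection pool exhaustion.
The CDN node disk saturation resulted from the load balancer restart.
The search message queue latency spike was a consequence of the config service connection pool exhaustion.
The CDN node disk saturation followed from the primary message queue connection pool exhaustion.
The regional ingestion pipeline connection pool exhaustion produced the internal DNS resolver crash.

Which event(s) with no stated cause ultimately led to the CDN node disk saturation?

Tracing upstream from the CDN node disk saturation: the CDN node disk saturation ← the search message queue latency spike ← the config service connection pool exhaustion ← the regional ingestion pipeline connection pool exhaustion ← the search CDN node certificate expiry.
A separate upstream branch: the CDN node disk saturation ← the primary message queue connection pool exhaustion.
Each of those chain origins has no stated cause.

the primary message queue connection pool exhaustion, the search CDN node certificate expiry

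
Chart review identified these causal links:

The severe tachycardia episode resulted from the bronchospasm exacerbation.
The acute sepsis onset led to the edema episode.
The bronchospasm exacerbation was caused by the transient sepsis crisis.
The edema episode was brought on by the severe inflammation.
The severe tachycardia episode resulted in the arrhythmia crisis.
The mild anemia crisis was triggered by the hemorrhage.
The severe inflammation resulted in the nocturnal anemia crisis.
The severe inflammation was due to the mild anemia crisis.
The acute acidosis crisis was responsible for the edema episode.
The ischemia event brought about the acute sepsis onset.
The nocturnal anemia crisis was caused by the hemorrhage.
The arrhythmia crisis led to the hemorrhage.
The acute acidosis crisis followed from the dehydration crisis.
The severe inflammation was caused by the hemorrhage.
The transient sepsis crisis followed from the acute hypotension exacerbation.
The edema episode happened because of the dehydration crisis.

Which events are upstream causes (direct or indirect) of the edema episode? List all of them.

Immediate causes of the edema episode: the dehydration crisis, the acute sepsis onset, the acute acidosis crisis, the severe inflammation.
Further upstream: the acute hypotension exacerbation, the transient sepsis crisis, the bronchospasm exacerbation, the severe tachycardia episode, the arrhythmia crisis, the hemorrhage, the mild anemia crisis, the ischemia event.

the acute acidosis crisis, the acute hypotension exacerbation, the acute sepsis onset, the arrhythmia crisis, the bronchospasm exacerbation, the dehydration crisis, the hemorrhage, the ischemia event, the mild anemia crisis, the severe inflammation, the severe tachycardia episode, the transient sepsis crisis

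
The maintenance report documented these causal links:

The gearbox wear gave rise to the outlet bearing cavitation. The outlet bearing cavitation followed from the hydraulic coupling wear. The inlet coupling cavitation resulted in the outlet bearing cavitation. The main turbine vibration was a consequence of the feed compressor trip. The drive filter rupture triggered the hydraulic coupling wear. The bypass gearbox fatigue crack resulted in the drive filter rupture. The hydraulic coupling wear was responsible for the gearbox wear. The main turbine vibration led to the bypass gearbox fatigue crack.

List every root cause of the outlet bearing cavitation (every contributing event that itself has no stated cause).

the feed compressor trip, the inlet coupling cavitation

Tracing upstream from the outlet bearing cavitation: the outlet bearing cavitation ← the hydraulic coupling wear ← the drive filter rupture ← the bypass gearbox fatigue crack ← the main turbine vibration ← the feed compressor trip.
A separate upstream branch: the outlet bearing cavitation ← the inlet coupling cavitation.
Each of those chain origins has no stated cause.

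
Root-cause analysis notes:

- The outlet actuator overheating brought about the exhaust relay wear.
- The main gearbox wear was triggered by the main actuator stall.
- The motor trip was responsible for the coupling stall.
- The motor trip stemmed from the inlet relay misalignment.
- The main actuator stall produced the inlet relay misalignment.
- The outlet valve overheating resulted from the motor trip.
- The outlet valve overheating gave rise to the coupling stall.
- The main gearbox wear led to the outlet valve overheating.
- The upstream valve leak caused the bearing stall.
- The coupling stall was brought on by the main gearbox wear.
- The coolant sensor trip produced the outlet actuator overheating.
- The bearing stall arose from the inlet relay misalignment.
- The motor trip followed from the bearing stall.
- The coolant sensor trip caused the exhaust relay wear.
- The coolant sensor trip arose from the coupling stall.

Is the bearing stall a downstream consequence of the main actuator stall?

There is a causal chain: the main actuator stall → the inlet relay misalignment → the bearing stall.

Yes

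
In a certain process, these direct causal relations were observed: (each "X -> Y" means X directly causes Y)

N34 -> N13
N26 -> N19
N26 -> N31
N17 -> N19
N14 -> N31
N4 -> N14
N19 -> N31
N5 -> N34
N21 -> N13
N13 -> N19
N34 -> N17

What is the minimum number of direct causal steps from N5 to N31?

Shortest chain: N5 → N34 → N13 → N19 → N31.

4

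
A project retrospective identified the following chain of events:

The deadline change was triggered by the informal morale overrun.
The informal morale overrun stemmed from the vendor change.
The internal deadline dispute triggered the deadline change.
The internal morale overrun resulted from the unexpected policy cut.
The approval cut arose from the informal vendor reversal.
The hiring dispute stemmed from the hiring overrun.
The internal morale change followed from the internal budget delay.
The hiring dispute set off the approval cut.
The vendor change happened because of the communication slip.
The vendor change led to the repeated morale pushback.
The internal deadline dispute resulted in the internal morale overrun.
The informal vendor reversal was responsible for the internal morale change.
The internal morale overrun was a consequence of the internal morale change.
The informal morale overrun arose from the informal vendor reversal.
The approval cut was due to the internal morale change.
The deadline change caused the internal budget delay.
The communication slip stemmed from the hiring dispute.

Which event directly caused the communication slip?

Upstream contributors include the hiring overrun, but only the hiring dispute feeds directly into the communication slip.

the hiring dispute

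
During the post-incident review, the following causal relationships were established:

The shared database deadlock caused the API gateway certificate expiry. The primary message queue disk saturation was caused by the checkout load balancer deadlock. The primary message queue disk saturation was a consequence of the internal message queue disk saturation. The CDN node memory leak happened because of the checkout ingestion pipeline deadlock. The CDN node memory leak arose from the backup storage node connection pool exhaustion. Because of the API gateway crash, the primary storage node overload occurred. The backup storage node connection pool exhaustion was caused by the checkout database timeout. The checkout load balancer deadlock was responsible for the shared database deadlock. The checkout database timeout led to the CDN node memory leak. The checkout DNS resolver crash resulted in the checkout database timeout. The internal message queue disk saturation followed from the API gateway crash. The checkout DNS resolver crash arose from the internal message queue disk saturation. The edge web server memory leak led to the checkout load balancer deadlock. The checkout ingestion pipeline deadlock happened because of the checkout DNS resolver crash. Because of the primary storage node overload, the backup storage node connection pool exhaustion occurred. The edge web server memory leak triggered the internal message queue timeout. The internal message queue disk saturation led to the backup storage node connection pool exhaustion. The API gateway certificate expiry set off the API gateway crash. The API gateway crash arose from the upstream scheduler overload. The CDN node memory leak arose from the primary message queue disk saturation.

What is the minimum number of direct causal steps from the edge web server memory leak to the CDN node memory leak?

3

Shortest chain: the edge web server memory leak → the checkout load balancer deadlock → the primary message queue disk saturation → the CDN node memory leak.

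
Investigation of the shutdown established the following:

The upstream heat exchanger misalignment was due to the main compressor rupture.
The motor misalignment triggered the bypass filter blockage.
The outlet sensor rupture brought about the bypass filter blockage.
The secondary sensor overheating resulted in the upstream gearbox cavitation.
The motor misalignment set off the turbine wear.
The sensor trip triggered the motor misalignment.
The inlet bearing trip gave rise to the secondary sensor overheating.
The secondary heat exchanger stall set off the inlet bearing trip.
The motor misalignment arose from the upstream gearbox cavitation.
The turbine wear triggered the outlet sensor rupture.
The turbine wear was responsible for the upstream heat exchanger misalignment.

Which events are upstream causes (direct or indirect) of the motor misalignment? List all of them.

the inlet bearing trip, the secondary heat exchanger stall, the secondary sensor overheating, the sensor trip, the upstream gearbox cavitation

Immediate causes of the motor misalignment: the sensor trip, the upstream gearbox cavitation.
Further upstream: the secondary heat exchanger stall, the inlet bearing trip, the secondary sensor overheating.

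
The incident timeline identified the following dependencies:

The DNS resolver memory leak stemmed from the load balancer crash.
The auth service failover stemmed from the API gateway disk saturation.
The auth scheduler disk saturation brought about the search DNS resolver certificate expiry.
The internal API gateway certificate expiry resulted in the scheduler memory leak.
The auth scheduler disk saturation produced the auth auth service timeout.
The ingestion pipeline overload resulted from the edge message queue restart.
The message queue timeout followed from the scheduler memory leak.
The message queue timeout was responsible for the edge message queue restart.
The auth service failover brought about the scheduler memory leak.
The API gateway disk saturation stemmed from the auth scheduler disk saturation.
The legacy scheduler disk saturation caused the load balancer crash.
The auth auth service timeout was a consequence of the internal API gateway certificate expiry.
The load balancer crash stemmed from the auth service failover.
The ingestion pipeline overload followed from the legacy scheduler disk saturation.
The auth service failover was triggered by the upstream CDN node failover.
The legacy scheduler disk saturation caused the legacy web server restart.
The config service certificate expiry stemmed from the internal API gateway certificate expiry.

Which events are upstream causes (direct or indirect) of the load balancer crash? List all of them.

Immediate causes of the load balancer crash: the legacy scheduler disk saturation, the auth service failover.
Further upstream: the upstream CDN node failover, the auth scheduler disk saturation, the API gateway disk saturation.

the API gateway disk saturation, the auth scheduler disk saturation, the auth service failover, the legacy scheduler disk saturation, the upstream CDN node failover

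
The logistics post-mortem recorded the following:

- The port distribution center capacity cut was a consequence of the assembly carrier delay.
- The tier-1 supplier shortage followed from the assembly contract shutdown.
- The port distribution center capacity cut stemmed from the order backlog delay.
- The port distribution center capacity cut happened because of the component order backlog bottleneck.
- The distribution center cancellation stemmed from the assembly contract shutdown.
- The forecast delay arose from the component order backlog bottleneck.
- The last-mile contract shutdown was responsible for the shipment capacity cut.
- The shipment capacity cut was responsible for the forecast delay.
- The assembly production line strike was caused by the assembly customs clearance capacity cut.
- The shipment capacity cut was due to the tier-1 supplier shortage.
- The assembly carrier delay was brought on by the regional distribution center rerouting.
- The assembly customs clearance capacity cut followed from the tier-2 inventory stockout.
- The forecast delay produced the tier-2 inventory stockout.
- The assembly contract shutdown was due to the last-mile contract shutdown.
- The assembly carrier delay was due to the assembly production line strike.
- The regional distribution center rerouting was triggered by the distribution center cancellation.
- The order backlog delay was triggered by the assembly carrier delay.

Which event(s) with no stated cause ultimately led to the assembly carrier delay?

the component order backlog bottleneck, the last-mile contract shutdown

Tracing upstream from the assembly carrier delay: the assembly carrier delay ← the regional distribution center rerouting ← the distribution center cancellation ← the assembly contract shutdown ← the last-mile contract shutdown.
A separate upstream branch: the assembly carrier delay ← the assembly production line strike ← the assembly customs clearance capacity cut ← the tier-2 inventory stockout ← the forecast delay ← the component order backlog bottleneck.
Each of those chain origins has no stated cause.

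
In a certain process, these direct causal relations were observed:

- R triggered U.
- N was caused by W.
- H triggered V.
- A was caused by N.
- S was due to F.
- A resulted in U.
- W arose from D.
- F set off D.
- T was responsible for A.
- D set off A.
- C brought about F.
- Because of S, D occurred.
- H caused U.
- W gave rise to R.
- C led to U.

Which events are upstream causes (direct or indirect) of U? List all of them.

Immediate causes of U: C, H, A, R.
Further upstream: T, F, S, D, W, N.

A, C, D, F, H, N, R, S, T, W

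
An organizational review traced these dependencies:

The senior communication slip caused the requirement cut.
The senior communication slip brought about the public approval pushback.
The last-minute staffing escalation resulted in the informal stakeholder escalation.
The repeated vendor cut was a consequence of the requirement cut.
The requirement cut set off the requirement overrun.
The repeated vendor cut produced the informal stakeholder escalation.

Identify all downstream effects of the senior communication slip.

the informal stakeholder escalation, the public approval pushback, the repeated vendor cut, the requirement cut, the requirement overrun

Direct effects: the requirement cut, the public approval pushback.
2 steps out: the repeated vendor cut, the requirement overrun.
3 steps out: the informal stakeholder escalation.
Not reachable from it: the last-minute staffing escalation.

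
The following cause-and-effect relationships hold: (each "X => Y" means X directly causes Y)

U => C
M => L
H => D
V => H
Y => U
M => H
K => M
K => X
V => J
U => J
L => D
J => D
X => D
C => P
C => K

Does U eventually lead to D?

Yes

There is a causal chain: U → J → D.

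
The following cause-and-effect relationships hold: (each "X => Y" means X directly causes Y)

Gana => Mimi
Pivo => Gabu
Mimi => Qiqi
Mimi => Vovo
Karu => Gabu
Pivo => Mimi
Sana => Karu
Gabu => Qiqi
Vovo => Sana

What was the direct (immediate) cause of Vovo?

Upstream contributors include Pivo, Gana, but only Mimi feeds directly into Vovo.

Mimi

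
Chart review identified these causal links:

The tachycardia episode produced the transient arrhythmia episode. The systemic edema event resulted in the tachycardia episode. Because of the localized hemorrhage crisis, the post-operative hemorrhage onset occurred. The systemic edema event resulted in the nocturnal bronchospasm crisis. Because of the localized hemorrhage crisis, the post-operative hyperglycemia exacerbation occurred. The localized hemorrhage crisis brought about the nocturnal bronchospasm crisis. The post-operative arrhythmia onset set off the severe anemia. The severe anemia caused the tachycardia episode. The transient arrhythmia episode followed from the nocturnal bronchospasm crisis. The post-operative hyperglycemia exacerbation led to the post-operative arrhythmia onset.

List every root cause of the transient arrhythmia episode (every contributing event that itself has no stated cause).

Tracing upstream from the transient arrhythmia episode: the transient arrhythmia episode ← the nocturnal bronchospasm crisis ← the localized hemorrhage crisis.
A separate upstream branch: the transient arrhythmia episode ← the tachycardia episode ← the systemic edema event.
Each of those chain origins has no stated cause.

the localized hemorrhage crisis, the systemic edema event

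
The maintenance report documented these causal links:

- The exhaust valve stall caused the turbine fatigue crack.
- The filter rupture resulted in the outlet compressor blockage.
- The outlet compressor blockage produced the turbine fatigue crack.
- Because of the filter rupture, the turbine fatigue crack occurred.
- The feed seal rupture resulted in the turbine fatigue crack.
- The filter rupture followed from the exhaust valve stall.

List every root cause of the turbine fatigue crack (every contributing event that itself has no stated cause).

Tracing upstream from the turbine fatigue crack: the turbine fatigue crack ← the feed seal rupture.
A separate upstream branch: the turbine fatigue crack ← the exhaust valve stall.
Each of those chain origins has no stated cause.

the exhaust valve stall, the feed seal rupture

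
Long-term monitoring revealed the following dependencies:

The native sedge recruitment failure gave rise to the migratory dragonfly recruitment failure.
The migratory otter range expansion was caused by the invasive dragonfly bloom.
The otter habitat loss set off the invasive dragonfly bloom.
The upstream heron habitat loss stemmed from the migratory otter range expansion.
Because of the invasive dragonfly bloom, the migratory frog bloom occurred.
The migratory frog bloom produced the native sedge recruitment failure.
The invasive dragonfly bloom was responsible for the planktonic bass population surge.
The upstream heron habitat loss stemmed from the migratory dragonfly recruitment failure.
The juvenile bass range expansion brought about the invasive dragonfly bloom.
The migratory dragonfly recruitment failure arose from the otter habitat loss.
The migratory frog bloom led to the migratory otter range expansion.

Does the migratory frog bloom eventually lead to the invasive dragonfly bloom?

The migratory frog bloom leads to the native sedge recruitment failure, the migratory dragonfly recruitment failure, the migratory otter range expansion, the upstream heron habitat loss; the invasive dragonfly bloom is not among them.

No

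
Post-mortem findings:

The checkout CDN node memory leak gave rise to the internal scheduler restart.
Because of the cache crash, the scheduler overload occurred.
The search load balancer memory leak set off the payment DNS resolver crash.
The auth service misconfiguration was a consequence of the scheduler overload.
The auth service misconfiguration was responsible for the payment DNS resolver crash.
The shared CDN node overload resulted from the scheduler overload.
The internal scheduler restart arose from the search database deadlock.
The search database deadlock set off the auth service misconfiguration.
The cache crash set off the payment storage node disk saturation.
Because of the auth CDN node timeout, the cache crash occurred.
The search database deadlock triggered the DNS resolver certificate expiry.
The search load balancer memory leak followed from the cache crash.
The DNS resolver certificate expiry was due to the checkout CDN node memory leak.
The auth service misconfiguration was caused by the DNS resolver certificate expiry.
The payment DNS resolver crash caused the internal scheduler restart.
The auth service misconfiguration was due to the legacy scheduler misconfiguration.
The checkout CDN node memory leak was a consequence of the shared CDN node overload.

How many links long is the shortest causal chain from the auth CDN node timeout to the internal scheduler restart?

4

Shortest chain: the auth CDN node timeout → the cache crash → the search load balancer memory leak → the payment DNS resolver crash → the internal scheduler restart.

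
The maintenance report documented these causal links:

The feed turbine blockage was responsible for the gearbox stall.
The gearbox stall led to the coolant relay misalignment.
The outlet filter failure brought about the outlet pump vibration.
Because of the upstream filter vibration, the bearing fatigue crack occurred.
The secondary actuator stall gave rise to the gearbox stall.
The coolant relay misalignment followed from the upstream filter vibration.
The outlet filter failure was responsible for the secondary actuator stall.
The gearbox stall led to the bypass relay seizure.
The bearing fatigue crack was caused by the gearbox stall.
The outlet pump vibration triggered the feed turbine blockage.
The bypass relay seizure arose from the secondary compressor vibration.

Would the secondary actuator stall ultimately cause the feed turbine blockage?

No

The secondary actuator stall leads to the gearbox stall, the bypass relay seizure, the coolant relay misalignment, the bearing fatigue crack; the feed turbine blockage is not among them.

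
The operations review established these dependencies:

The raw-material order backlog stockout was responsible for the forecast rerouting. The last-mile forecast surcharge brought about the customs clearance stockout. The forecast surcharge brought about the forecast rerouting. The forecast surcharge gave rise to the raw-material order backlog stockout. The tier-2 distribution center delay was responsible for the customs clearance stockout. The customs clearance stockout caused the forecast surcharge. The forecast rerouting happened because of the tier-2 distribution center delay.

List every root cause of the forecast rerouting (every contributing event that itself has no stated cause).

Tracing upstream from the forecast rerouting: the forecast rerouting ← the tier-2 distribution center delay.
A separate upstream branch: the forecast rerouting ← the forecast surcharge ← the customs clearance stockout ← the last-mile forecast surcharge.
Each of those chain origins has no stated cause.

the last-mile forecast surcharge, the tier-2 distribution center delay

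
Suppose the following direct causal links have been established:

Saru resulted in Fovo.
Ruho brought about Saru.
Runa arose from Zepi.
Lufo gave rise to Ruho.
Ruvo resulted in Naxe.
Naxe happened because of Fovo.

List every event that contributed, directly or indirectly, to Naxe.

Immediate causes of Naxe: Fovo, Ruvo.
Further upstream: Lufo, Ruho, Saru.

Fovo, Lufo, Ruho, Ruvo, Saru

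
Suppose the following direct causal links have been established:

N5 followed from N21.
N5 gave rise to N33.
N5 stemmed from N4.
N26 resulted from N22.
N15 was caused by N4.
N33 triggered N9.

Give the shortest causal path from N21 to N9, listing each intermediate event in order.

N21 → N5
N5 → N33
N33 → N9
Length: 3 steps.

N21 → N5 → N33 → N9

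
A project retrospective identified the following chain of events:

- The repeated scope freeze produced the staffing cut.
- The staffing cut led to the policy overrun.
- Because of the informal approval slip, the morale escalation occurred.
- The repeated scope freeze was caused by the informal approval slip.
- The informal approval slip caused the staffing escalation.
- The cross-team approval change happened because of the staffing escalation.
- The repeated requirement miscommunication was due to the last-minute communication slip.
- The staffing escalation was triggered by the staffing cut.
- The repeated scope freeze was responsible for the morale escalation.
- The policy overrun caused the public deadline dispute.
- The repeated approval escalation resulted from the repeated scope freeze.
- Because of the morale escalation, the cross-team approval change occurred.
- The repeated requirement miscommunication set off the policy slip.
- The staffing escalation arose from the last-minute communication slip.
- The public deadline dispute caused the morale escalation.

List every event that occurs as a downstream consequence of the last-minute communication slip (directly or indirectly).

the cross-team approval change, the policy slip, the repeated requirement miscommunication, the staffing escalation

Direct effects: the repeated requirement miscommunication, the staffing escalation.
2 steps out: the policy slip, the cross-team approval change.
Not reachable from it: the informal approval slip, the repeated scope freeze, the staffing cut, the policy overrun, the public deadline dispute, the morale escalation, the repeated approval escalation.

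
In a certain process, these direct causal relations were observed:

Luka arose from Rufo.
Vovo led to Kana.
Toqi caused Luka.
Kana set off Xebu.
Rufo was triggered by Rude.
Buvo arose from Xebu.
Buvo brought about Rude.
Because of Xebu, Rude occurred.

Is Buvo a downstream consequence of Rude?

No

Rude leads to Rufo, Luka; Buvo is not among them.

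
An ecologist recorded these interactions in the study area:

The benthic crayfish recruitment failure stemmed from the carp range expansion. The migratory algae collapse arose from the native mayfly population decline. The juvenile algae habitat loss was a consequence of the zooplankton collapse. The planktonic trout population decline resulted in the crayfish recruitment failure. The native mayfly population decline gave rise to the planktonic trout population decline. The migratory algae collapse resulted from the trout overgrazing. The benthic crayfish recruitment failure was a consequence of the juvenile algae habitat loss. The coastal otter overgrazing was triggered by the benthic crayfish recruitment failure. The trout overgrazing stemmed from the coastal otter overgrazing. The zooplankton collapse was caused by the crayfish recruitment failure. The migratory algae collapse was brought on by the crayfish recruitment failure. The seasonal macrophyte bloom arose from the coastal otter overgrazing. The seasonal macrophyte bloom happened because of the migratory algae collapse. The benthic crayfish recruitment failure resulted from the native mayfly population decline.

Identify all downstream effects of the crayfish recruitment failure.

the benthic crayfish recruitment failure, the coastal otter overgrazing, the juvenile algae habitat loss, the migratory algae collapse, the seasonal macrophyte bloom, the trout overgrazing, the zooplankton collapse

Direct effects: the zooplankton collapse, the migratory algae collapse.
2 steps out: the juvenile algae habitat loss, the seasonal macrophyte bloom.
3 steps out: the benthic crayfish recruitment failure.
4 steps out: the coastal otter overgrazing.
5 steps out: the trout overgrazing.
Not reachable from it: the native mayfly population decline, the planktonic trout population decline, the carp range expansion.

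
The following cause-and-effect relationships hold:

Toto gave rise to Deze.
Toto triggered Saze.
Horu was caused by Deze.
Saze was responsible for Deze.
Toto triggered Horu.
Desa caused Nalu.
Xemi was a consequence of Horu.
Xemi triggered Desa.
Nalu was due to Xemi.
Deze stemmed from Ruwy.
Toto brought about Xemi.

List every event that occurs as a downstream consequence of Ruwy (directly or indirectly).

Desa, Deze, Horu, Nalu, Xemi

Direct effects: Deze.
2 steps out: Horu.
3 steps out: Xemi.
4 steps out: Desa, Nalu.
Not reachable from it: Toto, Saze.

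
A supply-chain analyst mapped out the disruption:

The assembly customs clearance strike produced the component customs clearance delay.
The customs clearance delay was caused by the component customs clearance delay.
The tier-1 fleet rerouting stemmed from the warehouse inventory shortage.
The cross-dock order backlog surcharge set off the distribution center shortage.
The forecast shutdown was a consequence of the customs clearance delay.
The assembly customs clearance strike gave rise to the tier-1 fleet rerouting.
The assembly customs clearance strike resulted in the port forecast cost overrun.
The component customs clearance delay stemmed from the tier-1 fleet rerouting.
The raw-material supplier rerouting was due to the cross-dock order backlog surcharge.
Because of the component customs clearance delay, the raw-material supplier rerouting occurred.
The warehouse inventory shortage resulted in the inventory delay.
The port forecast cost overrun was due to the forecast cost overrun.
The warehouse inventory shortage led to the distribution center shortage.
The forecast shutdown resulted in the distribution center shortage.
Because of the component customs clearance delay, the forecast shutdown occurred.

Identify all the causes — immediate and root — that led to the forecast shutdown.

the assembly customs clearance strike, the component customs clearance delay, the customs clearance delay, the tier-1 fleet rerouting, the warehouse inventory shortage

Immediate causes of the forecast shutdown: the component customs clearance delay, the customs clearance delay.
Further upstream: the assembly customs clearance strike, the warehouse inventory shortage, the tier-1 fleet rerouting.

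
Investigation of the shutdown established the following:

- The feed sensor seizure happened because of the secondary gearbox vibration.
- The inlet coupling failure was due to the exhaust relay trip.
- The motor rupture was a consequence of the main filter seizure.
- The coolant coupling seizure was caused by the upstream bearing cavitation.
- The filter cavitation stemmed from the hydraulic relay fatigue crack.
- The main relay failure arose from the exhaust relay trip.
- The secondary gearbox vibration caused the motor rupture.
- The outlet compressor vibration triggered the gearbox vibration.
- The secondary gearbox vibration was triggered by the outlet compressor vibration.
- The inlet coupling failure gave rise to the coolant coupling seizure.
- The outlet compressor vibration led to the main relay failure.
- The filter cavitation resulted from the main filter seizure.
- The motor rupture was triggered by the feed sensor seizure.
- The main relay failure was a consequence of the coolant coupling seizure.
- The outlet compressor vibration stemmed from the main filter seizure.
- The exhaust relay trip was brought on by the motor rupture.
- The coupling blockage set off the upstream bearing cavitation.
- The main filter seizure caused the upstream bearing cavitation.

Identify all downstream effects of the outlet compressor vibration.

Direct effects: the gearbox vibration, the secondary gearbox vibration, the main relay failure.
2 steps out: the feed sensor seizure, the motor rupture.
3 steps out: the exhaust relay trip.
4 steps out: the inlet coupling failure.
5 steps out: the coolant coupling seizure.
Not reachable from it: the main filter seizure, the hydraulic relay fatigue crack, the filter cavitation, the coupling blockage, the upstream bearing cavitation.

the coolant coupling seizure, the exhaust relay trip, the feed sensor seizure, the gearbox vibration, the inlet coupling failure, the main relay failure, the motor rupture, the secondary gearbox vibration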